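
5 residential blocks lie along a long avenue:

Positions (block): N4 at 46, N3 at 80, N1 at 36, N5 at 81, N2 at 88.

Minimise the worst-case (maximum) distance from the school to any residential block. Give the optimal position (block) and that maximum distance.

location 62, max distance 26

The 1-center on a line is the midpoint of the two extreme points: leftmost at 36, rightmost at 88.
Optimal location = (36 + 88)/2 = 62; maximum distance = (88 − 36)/2 = 26.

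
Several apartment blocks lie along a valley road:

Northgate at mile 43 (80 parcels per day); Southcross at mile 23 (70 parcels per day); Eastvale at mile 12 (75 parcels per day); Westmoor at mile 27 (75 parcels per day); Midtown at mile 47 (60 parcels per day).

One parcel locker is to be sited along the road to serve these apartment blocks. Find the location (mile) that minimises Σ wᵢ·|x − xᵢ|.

For a sum of weighted absolute distances on a line, the optimum is the weighted median (not the mean). Total weight W = 360; half-weight = 180.
Sort by position and accumulate weight:
  mile 12 (Eastvale, w=75) → cum 75
  mile 23 (Southcross, w=70) → cum 145
  mile 27 (Westmoor, w=75) → cum 220  ≥ 180 → median here
  mile 43 (Northgate, w=80) → cum 300
  mile 47 (Midtown, w=60) → cum 360
Optimal location: mile 27.

x = 27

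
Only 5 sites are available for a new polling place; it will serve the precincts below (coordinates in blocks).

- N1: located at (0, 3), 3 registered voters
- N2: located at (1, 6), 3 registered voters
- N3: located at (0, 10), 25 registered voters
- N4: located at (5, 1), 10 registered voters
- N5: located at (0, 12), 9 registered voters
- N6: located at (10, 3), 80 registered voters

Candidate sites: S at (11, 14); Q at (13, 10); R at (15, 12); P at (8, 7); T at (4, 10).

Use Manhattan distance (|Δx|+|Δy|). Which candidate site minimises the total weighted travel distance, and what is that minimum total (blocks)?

P, total 1022 blocks

Total weighted distance at each candidate:
  S (11, 14): total = 1762
  Q (13, 10): total = 1538
  R (15, 12): total = 2022
  P (8, 7): total = 1022
  T (4, 10): total = 1348
Minimum is at P with total 1022 blocks.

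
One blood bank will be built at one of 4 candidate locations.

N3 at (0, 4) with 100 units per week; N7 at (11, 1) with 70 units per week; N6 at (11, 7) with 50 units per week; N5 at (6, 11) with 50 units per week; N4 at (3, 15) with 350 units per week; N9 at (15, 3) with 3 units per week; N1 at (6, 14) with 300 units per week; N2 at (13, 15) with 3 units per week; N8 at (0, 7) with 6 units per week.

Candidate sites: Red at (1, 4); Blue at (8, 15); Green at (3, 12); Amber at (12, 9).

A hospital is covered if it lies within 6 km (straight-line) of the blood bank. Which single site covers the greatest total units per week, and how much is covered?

Coverage radius r = 6 km; a point is covered iff (Δx)²+(Δy)² ≤ 6² = 36.
  Red (1, 4): covers {N3, N8} → 106
  Blue (8, 15): covers {N5, N4, N1, N2} → 703
  Green (3, 12): covers {N5, N4, N1, N8} → 706
  Amber (12, 9): covers {N6} → 50
Maximum coverage at Green: 706 units per week.

Green, covering 706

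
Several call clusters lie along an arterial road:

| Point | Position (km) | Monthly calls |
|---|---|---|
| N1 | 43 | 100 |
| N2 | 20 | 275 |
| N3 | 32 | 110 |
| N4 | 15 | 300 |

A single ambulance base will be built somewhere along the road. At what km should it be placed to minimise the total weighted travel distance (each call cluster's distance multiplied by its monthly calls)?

For a sum of weighted absolute distances on a line, the optimum is the weighted median (not the mean). Total weight W = 785; half-weight = 392.5.
Sort by position and accumulate weight:
  km 15 (N4, w=300) → cum 300
  km 20 (N2, w=275) → cum 575  ≥ 392.5 → median here
  km 32 (N3, w=110) → cum 685
  km 43 (N1, w=100) → cum 785
Optimal location: km 20.

x = 20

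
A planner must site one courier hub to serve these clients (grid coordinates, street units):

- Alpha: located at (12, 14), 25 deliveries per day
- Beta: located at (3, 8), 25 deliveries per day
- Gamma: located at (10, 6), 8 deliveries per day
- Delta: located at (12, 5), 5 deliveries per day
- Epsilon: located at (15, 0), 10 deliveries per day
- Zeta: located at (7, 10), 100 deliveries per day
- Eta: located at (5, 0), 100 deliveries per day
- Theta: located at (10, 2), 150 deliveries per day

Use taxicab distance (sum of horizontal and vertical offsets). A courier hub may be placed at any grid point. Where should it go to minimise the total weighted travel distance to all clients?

(7, 2)

Manhattan distance separates: Σwᵢ(|x−xᵢ|+|y−yᵢ|) = Σwᵢ|x−xᵢ| + Σwᵢ|y−yᵢ|, so x and y are optimised independently as 1-D weighted medians.
Total weight W = 423; half = 211.5.
x-coordinate, sorted with cumulative weight:
  x=3 (Beta, w=25) cum 25
  x=5 (Eta, w=100) cum 125
  x=7 (Zeta, w=100) cum 225  ← median
  x=10 (Gamma, w=8) cum 233
  x=10 (Theta, w=150) cum 383
  x=12 (Alpha, w=25) cum 408
  x=12 (Delta, w=5) cum 413
  x=15 (Epsilon, w=10) cum 423
⇒ x* = 7
y-coordinate, sorted with cumulative weight:
  y=0 (Epsilon, w=10) cum 10
  y=0 (Eta, w=100) cum 110
  y=2 (Theta, w=150) cum 260  ← median
  y=5 (Delta, w=5) cum 265
  y=6 (Gamma, w=8) cum 273
  y=8 (Beta, w=25) cum 298
  y=10 (Zeta, w=100) cum 398
  y=14 (Alpha, w=25) cum 423
⇒ y* = 2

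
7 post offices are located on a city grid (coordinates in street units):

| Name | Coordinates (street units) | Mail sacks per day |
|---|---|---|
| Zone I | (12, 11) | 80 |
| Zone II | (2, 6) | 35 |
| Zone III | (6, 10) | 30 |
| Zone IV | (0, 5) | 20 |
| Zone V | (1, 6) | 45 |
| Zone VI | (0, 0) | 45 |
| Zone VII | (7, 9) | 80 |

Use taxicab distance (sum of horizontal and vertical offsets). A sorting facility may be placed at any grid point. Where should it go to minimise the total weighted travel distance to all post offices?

(6, 9)

Manhattan distance separates: Σwᵢ(|x−xᵢ|+|y−yᵢ|) = Σwᵢ|x−xᵢ| + Σwᵢ|y−yᵢ|, so x and y are optimised independently as 1-D weighted medians.
Total weight W = 335; half = 167.5.
x-coordinate, sorted with cumulative weight:
  x=0 (Zone IV, w=20) cum 20
  x=0 (Zone VI, w=45) cum 65
  x=1 (Zone V, w=45) cum 110
  x=2 (Zone II, w=35) cum 145
  x=6 (Zone III, w=30) cum 175  ← median
  x=7 (Zone VII, w=80) cum 255
  x=12 (Zone I, w=80) cum 335
⇒ x* = 6
y-coordinate, sorted with cumulative weight:
  y=0 (Zone VI, w=45) cum 45
  y=5 (Zone IV, w=20) cum 65
  y=6 (Zone II, w=35) cum 100
  y=6 (Zone V, w=45) cum 145
  y=9 (Zone VII, w=80) cum 225  ← median
  y=10 (Zone III, w=30) cum 255
  y=11 (Zone I, w=80) cum 335
⇒ y* = 9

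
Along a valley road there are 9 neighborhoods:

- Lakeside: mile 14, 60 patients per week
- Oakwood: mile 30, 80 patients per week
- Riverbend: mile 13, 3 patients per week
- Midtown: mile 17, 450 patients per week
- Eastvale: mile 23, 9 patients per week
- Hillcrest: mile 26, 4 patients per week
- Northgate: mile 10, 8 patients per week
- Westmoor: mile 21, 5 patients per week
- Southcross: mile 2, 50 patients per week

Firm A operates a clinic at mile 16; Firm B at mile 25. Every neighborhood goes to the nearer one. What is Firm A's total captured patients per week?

571

The indifferent point is the midpoint (16+25)/2 = 20.5; neighborhoods left of it (closer to Firm A at 16) go to Firm A, those right go to Firm B.
  Southcross at 2 (w=50) → Firm A
  Northgate at 10 (w=8) → Firm A
  Riverbend at 13 (w=3) → Firm A
  Lakeside at 14 (w=60) → Firm A
  Midtown at 17 (w=450) → Firm A
  Westmoor at 21 (w=5) → Firm B
  Eastvale at 23 (w=9) → Firm B
  Hillcrest at 26 (w=4) → Firm B
  Oakwood at 30 (w=80) → Firm B
Firm A captures 571; Firm B captures 98.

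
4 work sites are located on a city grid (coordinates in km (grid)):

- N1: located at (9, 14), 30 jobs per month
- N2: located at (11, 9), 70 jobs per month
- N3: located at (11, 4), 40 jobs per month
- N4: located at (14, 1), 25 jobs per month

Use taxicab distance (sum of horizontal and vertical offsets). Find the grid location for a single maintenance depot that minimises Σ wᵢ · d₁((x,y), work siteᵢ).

Manhattan distance separates: Σwᵢ(|x−xᵢ|+|y−yᵢ|) = Σwᵢ|x−xᵢ| + Σwᵢ|y−yᵢ|, so x and y are optimised independently as 1-D weighted medians.
Total weight W = 165; half = 82.5.
x-coordinate, sorted with cumulative weight:
  x=9 (N1, w=30) cum 30
  x=11 (N2, w=70) cum 100  ← median
  x=11 (N3, w=40) cum 140
  x=14 (N4, w=25) cum 165
⇒ x* = 11
y-coordinate, sorted with cumulative weight:
  y=1 (N4, w=25) cum 25
  y=4 (N3, w=40) cum 65
  y=9 (N2, w=70) cum 135  ← median
  y=14 (N1, w=30) cum 165
⇒ y* = 9

(11, 9)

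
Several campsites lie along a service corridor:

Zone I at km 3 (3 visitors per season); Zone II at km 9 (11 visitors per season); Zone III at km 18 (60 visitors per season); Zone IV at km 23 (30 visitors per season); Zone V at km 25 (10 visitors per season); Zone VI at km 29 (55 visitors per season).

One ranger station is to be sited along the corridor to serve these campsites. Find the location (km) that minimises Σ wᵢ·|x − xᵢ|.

For a sum of weighted absolute distances on a line, the optimum is the weighted median (not the mean). Total weight W = 169; half-weight = 84.5.
Sort by position and accumulate weight:
  km 3 (Zone I, w=3) → cum 3
  km 9 (Zone II, w=11) → cum 14
  km 18 (Zone III, w=60) → cum 74
  km 23 (Zone IV, w=30) → cum 104  ≥ 84.5 → median here
  km 25 (Zone V, w=10) → cum 114
  km 29 (Zone VI, w=55) → cum 169
Optimal location: km 23.

x = 23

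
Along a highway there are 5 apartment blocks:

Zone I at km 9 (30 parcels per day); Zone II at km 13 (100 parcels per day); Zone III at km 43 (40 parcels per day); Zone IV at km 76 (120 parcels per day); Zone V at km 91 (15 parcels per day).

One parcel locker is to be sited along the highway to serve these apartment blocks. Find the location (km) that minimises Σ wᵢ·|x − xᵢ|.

For a sum of weighted absolute distances on a line, the optimum is the weighted median (not the mean). Total weight W = 305; half-weight = 152.5.
Sort by position and accumulate weight:
  km 9 (Zone I, w=30) → cum 30
  km 13 (Zone II, w=100) → cum 130
  km 43 (Zone III, w=40) → cum 170  ≥ 152.5 → median here
  km 76 (Zone IV, w=120) → cum 290
  km 91 (Zone V, w=15) → cum 305
Optimal location: km 43.

x = 43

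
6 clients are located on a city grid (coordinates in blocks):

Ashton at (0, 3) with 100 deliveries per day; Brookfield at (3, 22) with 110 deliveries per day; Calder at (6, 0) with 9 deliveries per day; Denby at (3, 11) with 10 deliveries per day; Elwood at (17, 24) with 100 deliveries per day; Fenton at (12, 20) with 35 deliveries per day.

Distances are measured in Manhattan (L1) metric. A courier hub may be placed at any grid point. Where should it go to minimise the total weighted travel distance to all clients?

Manhattan distance separates: Σwᵢ(|x−xᵢ|+|y−yᵢ|) = Σwᵢ|x−xᵢ| + Σwᵢ|y−yᵢ|, so x and y are optimised independently as 1-D weighted medians.
Total weight W = 364; half = 182.
x-coordinate, sorted with cumulative weight:
  x=0 (Ashton, w=100) cum 100
  x=3 (Brookfield, w=110) cum 210  ← median
  x=3 (Denby, w=10) cum 220
  x=6 (Calder, w=9) cum 229
  x=12 (Fenton, w=35) cum 264
  x=17 (Elwood, w=100) cum 364
⇒ x* = 3
y-coordinate, sorted with cumulative weight:
  y=0 (Calder, w=9) cum 9
  y=3 (Ashton, w=100) cum 109
  y=11 (Denby, w=10) cum 119
  y=20 (Fenton, w=35) cum 154
  y=22 (Brookfield, w=110) cum 264  ← median
  y=24 (Elwood, w=100) cum 364
⇒ y* = 22

(3, 22)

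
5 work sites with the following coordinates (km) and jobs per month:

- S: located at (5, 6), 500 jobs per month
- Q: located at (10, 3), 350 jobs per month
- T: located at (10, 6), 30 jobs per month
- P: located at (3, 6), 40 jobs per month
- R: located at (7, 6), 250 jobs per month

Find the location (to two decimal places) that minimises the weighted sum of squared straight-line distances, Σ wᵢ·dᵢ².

(6.98, 5.10)

The minimiser of Σwᵢ‖p−pᵢ‖² is the weighted centroid p* = (Σwᵢpᵢ)/(Σwᵢ).
Σwᵢ = 1170.
Σwᵢxᵢ = 500·5 + 350·10 + 30·10 + 40·3 + 250·7 = 8170.
Σwᵢyᵢ = 500·6 + 350·3 + 30·6 + 40·6 + 250·6 = 5970.
x* = 8170/1170 = 6.98, y* = 5970/1170 = 5.10.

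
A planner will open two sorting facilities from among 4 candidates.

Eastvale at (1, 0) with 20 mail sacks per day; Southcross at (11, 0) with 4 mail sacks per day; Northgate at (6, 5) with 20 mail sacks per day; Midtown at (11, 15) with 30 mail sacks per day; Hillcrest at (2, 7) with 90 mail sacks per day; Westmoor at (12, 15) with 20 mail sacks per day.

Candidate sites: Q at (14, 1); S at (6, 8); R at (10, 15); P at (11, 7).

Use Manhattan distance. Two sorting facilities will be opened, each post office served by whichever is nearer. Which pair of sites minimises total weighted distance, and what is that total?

Evaluate every pair (each demand assigned to the nearer of the two):
  {S, R}: total = 892
  {S, P}: total = 1218
  {R, P}: total = 1388
  {Q, S}: total = 1406
  {Q, P}: total = 1666
  {Q, R}: total = 2046
Best pair: {S, R} with total 892.

{S, R}, total 892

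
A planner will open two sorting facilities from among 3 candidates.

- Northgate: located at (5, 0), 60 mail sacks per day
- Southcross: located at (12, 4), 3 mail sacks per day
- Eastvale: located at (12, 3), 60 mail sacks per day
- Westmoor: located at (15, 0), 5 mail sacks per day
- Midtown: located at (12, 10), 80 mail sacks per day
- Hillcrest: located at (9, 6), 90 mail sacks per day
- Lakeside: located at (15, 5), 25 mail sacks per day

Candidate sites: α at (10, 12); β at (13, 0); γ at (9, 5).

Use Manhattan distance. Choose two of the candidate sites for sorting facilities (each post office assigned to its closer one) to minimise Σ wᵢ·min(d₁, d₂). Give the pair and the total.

Evaluate every pair (each demand assigned to the nearer of the two):
  {α, γ}: total = 1467
  {β, γ}: total = 1622
  {α, β}: total = 1870
Best pair: {α, γ} with total 1467.

{α, γ}, total 1467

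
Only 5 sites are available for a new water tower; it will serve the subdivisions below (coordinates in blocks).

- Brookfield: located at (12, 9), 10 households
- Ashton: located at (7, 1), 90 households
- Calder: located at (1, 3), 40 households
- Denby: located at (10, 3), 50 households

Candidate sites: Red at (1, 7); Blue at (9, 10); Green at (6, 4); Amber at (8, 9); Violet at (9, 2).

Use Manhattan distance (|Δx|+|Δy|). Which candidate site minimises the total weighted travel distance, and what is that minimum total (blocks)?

Violet, total 830 blocks

Total weighted distance at each candidate:
  Red (1, 7): total = 2020
  Blue (9, 10): total = 2030
  Green (6, 4): total = 960
  Amber (8, 9): total = 1770
  Violet (9, 2): total = 830
Minimum is at Violet with total 830 blocks.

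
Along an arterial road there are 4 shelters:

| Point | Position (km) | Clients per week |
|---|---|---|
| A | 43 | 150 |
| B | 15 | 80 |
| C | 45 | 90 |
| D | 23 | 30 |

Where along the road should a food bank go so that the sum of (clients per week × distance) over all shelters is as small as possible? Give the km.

For a sum of weighted absolute distances on a line, the optimum is the weighted median (not the mean). Total weight W = 350; half-weight = 175.
Sort by position and accumulate weight:
  km 15 (B, w=80) → cum 80
  km 23 (D, w=30) → cum 110
  km 43 (A, w=150) → cum 260  ≥ 175 → median here
  km 45 (C, w=90) → cum 350
Optimal location: km 43.

x = 43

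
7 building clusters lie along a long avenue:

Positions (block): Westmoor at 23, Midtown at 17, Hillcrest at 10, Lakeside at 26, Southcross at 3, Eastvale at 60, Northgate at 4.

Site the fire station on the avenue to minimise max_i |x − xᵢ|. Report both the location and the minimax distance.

location 31.5, max distance 28.5

The 1-center on a line is the midpoint of the two extreme points: leftmost at 3, rightmost at 60.
Optimal location = (3 + 60)/2 = 31.5; maximum distance = (60 − 3)/2 = 28.5.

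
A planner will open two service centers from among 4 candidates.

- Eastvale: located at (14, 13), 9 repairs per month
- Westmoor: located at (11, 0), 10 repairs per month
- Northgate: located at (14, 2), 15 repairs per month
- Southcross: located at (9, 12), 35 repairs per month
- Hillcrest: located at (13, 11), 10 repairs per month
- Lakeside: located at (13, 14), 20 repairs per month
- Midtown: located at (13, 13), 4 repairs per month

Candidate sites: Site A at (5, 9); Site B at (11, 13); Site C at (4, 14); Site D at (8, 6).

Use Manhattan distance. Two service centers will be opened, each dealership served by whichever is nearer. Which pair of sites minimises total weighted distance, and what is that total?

Evaluate every pair (each demand assigned to the nearer of the two):
  {Site B, Site D}: total = 480
  {Site A, Site B}: total = 580
  {Site B, Site C}: total = 580
  {Site C, Site D}: total = 904
  {Site A, Site D}: total = 1010
  {Site A, Site C}: total = 1054
Best pair: {Site B, Site D} with total 480.

{Site B, Site D}, total 480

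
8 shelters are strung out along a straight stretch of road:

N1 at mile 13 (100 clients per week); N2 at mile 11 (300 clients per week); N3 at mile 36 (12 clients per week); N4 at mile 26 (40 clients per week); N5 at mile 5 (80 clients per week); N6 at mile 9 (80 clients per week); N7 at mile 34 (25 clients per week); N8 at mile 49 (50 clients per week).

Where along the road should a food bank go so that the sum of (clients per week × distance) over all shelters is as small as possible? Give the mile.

For a sum of weighted absolute distances on a line, the optimum is the weighted median (not the mean). Total weight W = 687; half-weight = 343.5.
Sort by position and accumulate weight:
  mile 5 (N5, w=80) → cum 80
  mile 9 (N6, w=80) → cum 160
  mile 11 (N2, w=300) → cum 460  ≥ 343.5 → median here
  mile 13 (N1, w=100) → cum 560
  mile 26 (N4, w=40) → cum 600
  mile 34 (N7, w=25) → cum 625
  mile 36 (N3, w=12) → cum 637
  mile 49 (N8, w=50) → cum 687
Optimal location: mile 11.

x = 11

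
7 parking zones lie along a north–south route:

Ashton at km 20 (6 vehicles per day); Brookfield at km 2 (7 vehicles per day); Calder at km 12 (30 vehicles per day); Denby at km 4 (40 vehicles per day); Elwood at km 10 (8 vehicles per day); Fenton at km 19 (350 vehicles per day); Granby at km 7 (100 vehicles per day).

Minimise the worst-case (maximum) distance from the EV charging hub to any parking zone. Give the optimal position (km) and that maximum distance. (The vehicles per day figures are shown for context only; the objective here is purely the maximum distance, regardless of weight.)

The 1-center on a line is the midpoint of the two extreme points: leftmost at 2, rightmost at 20.
Optimal location = (2 + 20)/2 = 11; maximum distance = (20 − 2)/2 = 9.

location 11, max distance 9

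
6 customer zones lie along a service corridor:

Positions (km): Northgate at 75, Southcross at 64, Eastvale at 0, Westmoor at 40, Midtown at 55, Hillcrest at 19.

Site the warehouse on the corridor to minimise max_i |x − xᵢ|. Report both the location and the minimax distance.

location 37.5, max distance 37.5

The 1-center on a line is the midpoint of the two extreme points: leftmost at 0, rightmost at 75.
Optimal location = (0 + 75)/2 = 37.5; maximum distance = (75 − 0)/2 = 37.5.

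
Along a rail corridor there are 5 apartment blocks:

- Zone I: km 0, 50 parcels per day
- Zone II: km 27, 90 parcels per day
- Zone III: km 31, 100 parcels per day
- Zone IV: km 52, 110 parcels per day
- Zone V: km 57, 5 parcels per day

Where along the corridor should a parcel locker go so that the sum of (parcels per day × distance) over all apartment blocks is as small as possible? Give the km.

For a sum of weighted absolute distances on a line, the optimum is the weighted median (not the mean). Total weight W = 355; half-weight = 177.5.
Sort by position and accumulate weight:
  km 0 (Zone I, w=50) → cum 50
  km 27 (Zone II, w=90) → cum 140
  km 31 (Zone III, w=100) → cum 240  ≥ 177.5 → median here
  km 52 (Zone IV, w=110) → cum 350
  km 57 (Zone V, w=5) → cum 355
Optimal location: km 31.

x = 31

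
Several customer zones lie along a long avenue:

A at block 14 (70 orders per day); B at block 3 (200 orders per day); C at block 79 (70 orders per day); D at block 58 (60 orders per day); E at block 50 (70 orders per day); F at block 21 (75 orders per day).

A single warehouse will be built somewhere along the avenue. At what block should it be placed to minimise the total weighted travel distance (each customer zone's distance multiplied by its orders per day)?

For a sum of weighted absolute distances on a line, the optimum is the weighted median (not the mean). Total weight W = 545; half-weight = 272.5.
Sort by position and accumulate weight:
  block 3 (B, w=200) → cum 200
  block 14 (A, w=70) → cum 270
  block 21 (F, w=75) → cum 345  ≥ 272.5 → median here
  block 50 (E, w=70) → cum 415
  block 58 (D, w=60) → cum 475
  block 79 (C, w=70) → cum 545
Optimal location: block 21.

x = 21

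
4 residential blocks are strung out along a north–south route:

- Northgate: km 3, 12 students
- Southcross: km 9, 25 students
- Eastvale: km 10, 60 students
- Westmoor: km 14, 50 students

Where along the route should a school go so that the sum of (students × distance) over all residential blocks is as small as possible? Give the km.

x = 10

For a sum of weighted absolute distances on a line, the optimum is the weighted median (not the mean). Total weight W = 147; half-weight = 73.5.
Sort by position and accumulate weight:
  km 3 (Northgate, w=12) → cum 12
  km 9 (Southcross, w=25) → cum 37
  km 10 (Eastvale, w=60) → cum 97  ≥ 73.5 → median here
  km 14 (Westmoor, w=50) → cum 147
Optimal location: km 10.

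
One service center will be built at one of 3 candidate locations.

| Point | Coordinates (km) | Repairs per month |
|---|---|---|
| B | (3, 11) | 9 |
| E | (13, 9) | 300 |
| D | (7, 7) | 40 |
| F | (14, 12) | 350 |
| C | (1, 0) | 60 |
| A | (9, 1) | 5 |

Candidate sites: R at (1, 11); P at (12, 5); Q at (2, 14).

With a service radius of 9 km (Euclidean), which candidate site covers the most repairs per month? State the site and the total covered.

Coverage radius r = 9 km; a point is covered iff (Δx)²+(Δy)² ≤ 9² = 81.
  R (1, 11): covers {B, D} → 49
  P (12, 5): covers {E, D, F, A} → 695
  Q (2, 14): covers {B, D} → 49
Maximum coverage at P: 695 repairs per month.

P, covering 695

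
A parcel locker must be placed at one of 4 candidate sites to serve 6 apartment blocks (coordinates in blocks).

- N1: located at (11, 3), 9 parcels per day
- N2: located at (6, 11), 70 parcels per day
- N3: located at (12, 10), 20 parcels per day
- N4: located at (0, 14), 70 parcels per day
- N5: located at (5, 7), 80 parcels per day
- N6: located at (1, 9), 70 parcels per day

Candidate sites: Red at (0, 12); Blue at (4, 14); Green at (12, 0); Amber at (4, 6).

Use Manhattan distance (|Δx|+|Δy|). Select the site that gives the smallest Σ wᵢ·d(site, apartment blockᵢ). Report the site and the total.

Red, total 2170 blocks

Total weighted distance at each candidate:
  Red (0, 12): total = 2170
  Blue (4, 14): total = 2232
  Green (12, 0): total = 5766
  Amber (4, 6): total = 2240
Minimum is at Red with total 2170 blocks.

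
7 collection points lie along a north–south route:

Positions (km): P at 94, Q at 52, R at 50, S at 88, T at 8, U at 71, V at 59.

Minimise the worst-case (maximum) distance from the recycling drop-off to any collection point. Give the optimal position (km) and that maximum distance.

The 1-center on a line is the midpoint of the two extreme points: leftmost at 8, rightmost at 94.
Optimal location = (8 + 94)/2 = 51; maximum distance = (94 − 8)/2 = 43.

location 51, max distance 43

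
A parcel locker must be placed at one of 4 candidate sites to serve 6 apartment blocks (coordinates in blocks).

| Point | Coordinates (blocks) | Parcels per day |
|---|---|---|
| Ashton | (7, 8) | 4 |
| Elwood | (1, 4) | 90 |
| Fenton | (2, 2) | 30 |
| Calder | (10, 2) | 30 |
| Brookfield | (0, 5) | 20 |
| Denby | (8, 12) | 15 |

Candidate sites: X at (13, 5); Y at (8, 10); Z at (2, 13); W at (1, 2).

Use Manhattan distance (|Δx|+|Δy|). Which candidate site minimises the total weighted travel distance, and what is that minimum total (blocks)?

W, total 863 blocks

Total weighted distance at each candidate:
  X (13, 5): total = 2246
  Y (8, 10): total = 2192
  Z (2, 13): total = 2145
  W (1, 2): total = 863
Minimum is at W with total 863 blocks.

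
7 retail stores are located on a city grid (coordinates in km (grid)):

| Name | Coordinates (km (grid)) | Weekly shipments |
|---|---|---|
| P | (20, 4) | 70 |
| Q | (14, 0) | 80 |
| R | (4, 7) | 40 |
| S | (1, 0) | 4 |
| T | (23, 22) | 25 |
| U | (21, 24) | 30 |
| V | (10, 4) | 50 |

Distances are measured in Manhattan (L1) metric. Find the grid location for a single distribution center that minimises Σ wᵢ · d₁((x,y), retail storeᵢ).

(14, 4)

Manhattan distance separates: Σwᵢ(|x−xᵢ|+|y−yᵢ|) = Σwᵢ|x−xᵢ| + Σwᵢ|y−yᵢ|, so x and y are optimised independently as 1-D weighted medians.
Total weight W = 299; half = 149.5.
x-coordinate, sorted with cumulative weight:
  x=1 (S, w=4) cum 4
  x=4 (R, w=40) cum 44
  x=10 (V, w=50) cum 94
  x=14 (Q, w=80) cum 174  ← median
  x=20 (P, w=70) cum 244
  x=21 (U, w=30) cum 274
  x=23 (T, w=25) cum 299
⇒ x* = 14
y-coordinate, sorted with cumulative weight:
  y=0 (Q, w=80) cum 80
  y=0 (S, w=4) cum 84
  y=4 (P, w=70) cum 154  ← median
  y=4 (V, w=50) cum 204
  y=7 (R, w=40) cum 244
  y=22 (T, w=25) cum 269
  y=24 (U, w=30) cum 299
⇒ y* = 4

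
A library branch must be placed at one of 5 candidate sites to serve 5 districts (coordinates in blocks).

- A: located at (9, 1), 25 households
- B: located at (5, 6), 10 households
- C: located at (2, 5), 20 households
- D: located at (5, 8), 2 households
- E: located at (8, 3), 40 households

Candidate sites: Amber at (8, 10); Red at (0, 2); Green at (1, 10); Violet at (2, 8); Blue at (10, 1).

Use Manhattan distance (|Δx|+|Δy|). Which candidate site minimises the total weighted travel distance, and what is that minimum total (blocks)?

Total weighted distance at each candidate:
  Amber (8, 10): total = 830
  Red (0, 2): total = 822
  Green (1, 10): total = 1197
  Violet (2, 8): total = 906
  Blue (10, 1): total = 549
Minimum is at Blue with total 549 blocks.

Blue, total 549 blocks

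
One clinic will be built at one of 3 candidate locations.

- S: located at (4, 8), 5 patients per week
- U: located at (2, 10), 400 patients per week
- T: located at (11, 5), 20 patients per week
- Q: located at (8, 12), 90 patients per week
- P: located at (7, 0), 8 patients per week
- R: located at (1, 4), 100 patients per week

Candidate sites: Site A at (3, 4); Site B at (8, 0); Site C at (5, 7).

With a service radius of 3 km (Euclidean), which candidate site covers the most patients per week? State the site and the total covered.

Coverage radius r = 3 km; a point is covered iff (Δx)²+(Δy)² ≤ 3² = 9.
  Site A (3, 4): covers {R} → 100
  Site B (8, 0): covers {P} → 8
  Site C (5, 7): covers {S} → 5
Maximum coverage at Site A: 100 patients per week.

Site A, covering 100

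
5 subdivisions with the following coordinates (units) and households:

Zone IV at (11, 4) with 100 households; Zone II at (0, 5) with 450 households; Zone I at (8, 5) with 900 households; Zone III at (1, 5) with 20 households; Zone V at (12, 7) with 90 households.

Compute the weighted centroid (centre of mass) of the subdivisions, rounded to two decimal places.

The minimiser of Σwᵢ‖p−pᵢ‖² is the weighted centroid p* = (Σwᵢpᵢ)/(Σwᵢ).
Σwᵢ = 1560.
Σwᵢxᵢ = 100·11 + 450·0 + 900·8 + 20·1 + 90·12 = 9400.
Σwᵢyᵢ = 100·4 + 450·5 + 900·5 + 20·5 + 90·7 = 7880.
x* = 9400/1560 = 6.03, y* = 7880/1560 = 5.05.

(6.03, 5.05)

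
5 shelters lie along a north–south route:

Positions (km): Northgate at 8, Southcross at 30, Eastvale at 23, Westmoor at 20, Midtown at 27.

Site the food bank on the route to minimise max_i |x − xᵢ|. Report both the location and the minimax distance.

The 1-center on a line is the midpoint of the two extreme points: leftmost at 8, rightmost at 30.
Optimal location = (8 + 30)/2 = 19; maximum distance = (30 − 8)/2 = 11.

location 19, max distance 11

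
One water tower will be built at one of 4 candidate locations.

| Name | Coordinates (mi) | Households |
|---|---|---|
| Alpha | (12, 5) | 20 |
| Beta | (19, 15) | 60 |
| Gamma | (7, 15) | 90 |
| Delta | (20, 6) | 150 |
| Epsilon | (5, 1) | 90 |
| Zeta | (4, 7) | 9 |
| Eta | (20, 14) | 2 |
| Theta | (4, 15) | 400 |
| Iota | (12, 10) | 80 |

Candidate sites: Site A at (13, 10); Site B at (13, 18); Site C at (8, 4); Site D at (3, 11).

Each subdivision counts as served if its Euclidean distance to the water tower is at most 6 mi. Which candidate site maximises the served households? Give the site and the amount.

Site D, covering 499

Coverage radius r = 6 mi; a point is covered iff (Δx)²+(Δy)² ≤ 6² = 36.
  Site A (13, 10): covers {Alpha, Iota} → 100
  Site B (13, 18): covers {none} → 0
  Site C (8, 4): covers {Alpha, Epsilon, Zeta} → 119
  Site D (3, 11): covers {Gamma, Zeta, Theta} → 499
Maximum coverage at Site D: 499 households.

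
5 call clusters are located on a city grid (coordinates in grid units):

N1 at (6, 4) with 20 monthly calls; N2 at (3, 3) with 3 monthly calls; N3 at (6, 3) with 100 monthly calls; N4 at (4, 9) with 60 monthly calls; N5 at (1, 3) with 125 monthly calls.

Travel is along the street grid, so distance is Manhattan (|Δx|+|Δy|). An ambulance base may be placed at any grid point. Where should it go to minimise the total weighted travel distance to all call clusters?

(4, 3)

Manhattan distance separates: Σwᵢ(|x−xᵢ|+|y−yᵢ|) = Σwᵢ|x−xᵢ| + Σwᵢ|y−yᵢ|, so x and y are optimised independently as 1-D weighted medians.
Total weight W = 308; half = 154.
x-coordinate, sorted with cumulative weight:
  x=1 (N5, w=125) cum 125
  x=3 (N2, w=3) cum 128
  x=4 (N4, w=60) cum 188  ← median
  x=6 (N1, w=20) cum 208
  x=6 (N3, w=100) cum 308
⇒ x* = 4
y-coordinate, sorted with cumulative weight:
  y=3 (N2, w=3) cum 3
  y=3 (N3, w=100) cum 103
  y=3 (N5, w=125) cum 228  ← median
  y=4 (N1, w=20) cum 248
  y=9 (N4, w=60) cum 308
⇒ y* = 3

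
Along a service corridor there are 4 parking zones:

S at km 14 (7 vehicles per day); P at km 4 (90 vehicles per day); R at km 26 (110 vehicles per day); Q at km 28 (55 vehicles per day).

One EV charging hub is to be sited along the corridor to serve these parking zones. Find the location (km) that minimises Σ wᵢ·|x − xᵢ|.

x = 26

For a sum of weighted absolute distances on a line, the optimum is the weighted median (not the mean). Total weight W = 262; half-weight = 131.
Sort by position and accumulate weight:
  km 4 (P, w=90) → cum 90
  km 14 (S, w=7) → cum 97
  km 26 (R, w=110) → cum 207  ≥ 131 → median here
  km 28 (Q, w=55) → cum 262
Optimal location: km 26.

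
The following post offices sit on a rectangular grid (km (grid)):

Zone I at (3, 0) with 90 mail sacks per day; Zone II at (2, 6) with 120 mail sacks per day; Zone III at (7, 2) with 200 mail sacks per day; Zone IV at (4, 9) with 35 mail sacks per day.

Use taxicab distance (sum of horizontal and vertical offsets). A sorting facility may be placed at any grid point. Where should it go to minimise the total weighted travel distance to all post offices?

Manhattan distance separates: Σwᵢ(|x−xᵢ|+|y−yᵢ|) = Σwᵢ|x−xᵢ| + Σwᵢ|y−yᵢ|, so x and y are optimised independently as 1-D weighted medians.
Total weight W = 445; half = 222.5.
x-coordinate, sorted with cumulative weight:
  x=2 (Zone II, w=120) cum 120
  x=3 (Zone I, w=90) cum 210
  x=4 (Zone IV, w=35) cum 245  ← median
  x=7 (Zone III, w=200) cum 445
⇒ x* = 4
y-coordinate, sorted with cumulative weight:
  y=0 (Zone I, w=90) cum 90
  y=2 (Zone III, w=200) cum 290  ← median
  y=6 (Zone II, w=120) cum 410
  y=9 (Zone IV, w=35) cum 445
⇒ y* = 2

(4, 2)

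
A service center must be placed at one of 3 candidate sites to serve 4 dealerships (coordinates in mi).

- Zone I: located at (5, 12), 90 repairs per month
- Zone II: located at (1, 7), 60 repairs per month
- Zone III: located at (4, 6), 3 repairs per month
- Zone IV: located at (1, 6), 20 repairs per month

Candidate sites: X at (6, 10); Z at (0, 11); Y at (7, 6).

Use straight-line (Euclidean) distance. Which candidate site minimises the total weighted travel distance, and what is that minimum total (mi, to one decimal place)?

X, total 692.6 mi

Total weighted distance at each candidate:
  X (6, 10): total = 692.6
  Z (0, 11): total = 827.5
  Y (7, 6): total = 1063.2
Minimum is at X with total 692.6 mi.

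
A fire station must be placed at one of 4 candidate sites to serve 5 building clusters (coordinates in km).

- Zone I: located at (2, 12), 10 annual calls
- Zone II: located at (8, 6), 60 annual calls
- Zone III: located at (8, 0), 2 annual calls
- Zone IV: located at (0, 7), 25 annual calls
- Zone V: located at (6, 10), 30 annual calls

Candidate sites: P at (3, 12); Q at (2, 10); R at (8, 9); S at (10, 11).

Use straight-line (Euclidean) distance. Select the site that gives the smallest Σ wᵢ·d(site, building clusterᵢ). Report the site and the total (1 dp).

Total weighted distance at each candidate:
  P (3, 12): total = 758.6
  Q (2, 10): total = 686.1
  R (8, 9): total = 538.3
  S (10, 11): total = 819.0
Minimum is at R with total 538.3 km.

R, total 538.3 km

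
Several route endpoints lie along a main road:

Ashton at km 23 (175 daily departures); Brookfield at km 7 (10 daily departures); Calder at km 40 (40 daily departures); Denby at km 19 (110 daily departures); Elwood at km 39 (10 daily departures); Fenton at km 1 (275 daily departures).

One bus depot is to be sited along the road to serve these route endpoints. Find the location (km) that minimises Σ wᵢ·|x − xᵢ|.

x = 19

For a sum of weighted absolute distances on a line, the optimum is the weighted median (not the mean). Total weight W = 620; half-weight = 310.
Sort by position and accumulate weight:
  km 1 (Fenton, w=275) → cum 275
  km 7 (Brookfield, w=10) → cum 285
  km 19 (Denby, w=110) → cum 395  ≥ 310 → median here
  km 23 (Ashton, w=175) → cum 570
  km 39 (Elwood, w=10) → cum 580
  km 40 (Calder, w=40) → cum 620
Optimal location: km 19.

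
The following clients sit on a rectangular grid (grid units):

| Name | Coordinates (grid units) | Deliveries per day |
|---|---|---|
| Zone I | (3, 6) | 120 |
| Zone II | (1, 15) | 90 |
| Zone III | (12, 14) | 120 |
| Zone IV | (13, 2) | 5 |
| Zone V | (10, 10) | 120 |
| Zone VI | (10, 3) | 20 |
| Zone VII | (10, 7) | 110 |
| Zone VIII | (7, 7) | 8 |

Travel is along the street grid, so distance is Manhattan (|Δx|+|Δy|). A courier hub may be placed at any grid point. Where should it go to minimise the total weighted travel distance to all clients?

Manhattan distance separates: Σwᵢ(|x−xᵢ|+|y−yᵢ|) = Σwᵢ|x−xᵢ| + Σwᵢ|y−yᵢ|, so x and y are optimised independently as 1-D weighted medians.
Total weight W = 593; half = 296.5.
x-coordinate, sorted with cumulative weight:
  x=1 (Zone II, w=90) cum 90
  x=3 (Zone I, w=120) cum 210
  x=7 (Zone VIII, w=8) cum 218
  x=10 (Zone V, w=120) cum 338  ← median
  x=10 (Zone VI, w=20) cum 358
  x=10 (Zone VII, w=110) cum 468
  x=12 (Zone III, w=120) cum 588
  x=13 (Zone IV, w=5) cum 593
⇒ x* = 10
y-coordinate, sorted with cumulative weight:
  y=2 (Zone IV, w=5) cum 5
  y=3 (Zone VI, w=20) cum 25
  y=6 (Zone I, w=120) cum 145
  y=7 (Zone VII, w=110) cum 255
  y=7 (Zone VIII, w=8) cum 263
  y=10 (Zone V, w=120) cum 383  ← median
  y=14 (Zone III, w=120) cum 503
  y=15 (Zone II, w=90) cum 593
⇒ y* = 10

(10, 10)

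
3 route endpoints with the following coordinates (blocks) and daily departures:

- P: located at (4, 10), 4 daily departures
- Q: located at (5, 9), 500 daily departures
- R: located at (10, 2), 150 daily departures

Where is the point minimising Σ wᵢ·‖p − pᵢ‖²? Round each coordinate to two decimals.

(6.14, 7.40)

The minimiser of Σwᵢ‖p−pᵢ‖² is the weighted centroid p* = (Σwᵢpᵢ)/(Σwᵢ).
Σwᵢ = 654.
Σwᵢxᵢ = 4·4 + 500·5 + 150·10 = 4016.
Σwᵢyᵢ = 4·10 + 500·9 + 150·2 = 4840.
x* = 4016/654 = 6.14, y* = 4840/654 = 7.40.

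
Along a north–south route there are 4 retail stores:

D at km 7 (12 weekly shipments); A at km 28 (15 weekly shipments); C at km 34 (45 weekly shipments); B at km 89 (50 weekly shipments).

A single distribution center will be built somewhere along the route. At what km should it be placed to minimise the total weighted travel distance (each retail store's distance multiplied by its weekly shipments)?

x = 34

For a sum of weighted absolute distances on a line, the optimum is the weighted median (not the mean). Total weight W = 122; half-weight = 61.
Sort by position and accumulate weight:
  km 7 (D, w=12) → cum 12
  km 28 (A, w=15) → cum 27
  km 34 (C, w=45) → cum 72  ≥ 61 → median here
  km 89 (B, w=50) → cum 122
Optimal location: km 34.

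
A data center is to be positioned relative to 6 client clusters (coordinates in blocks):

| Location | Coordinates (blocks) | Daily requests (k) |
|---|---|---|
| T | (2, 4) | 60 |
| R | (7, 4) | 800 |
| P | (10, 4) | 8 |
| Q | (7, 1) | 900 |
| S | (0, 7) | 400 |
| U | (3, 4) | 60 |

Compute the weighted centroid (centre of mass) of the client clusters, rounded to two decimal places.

The minimiser of Σwᵢ‖p−pᵢ‖² is the weighted centroid p* = (Σwᵢpᵢ)/(Σwᵢ).
Σwᵢ = 2228.
Σwᵢxᵢ = 60·2 + 800·7 + 8·10 + 900·7 + 400·0 + 60·3 = 12280.
Σwᵢyᵢ = 60·4 + 800·4 + 8·4 + 900·1 + 400·7 + 60·4 = 7412.
x* = 12280/2228 = 5.51, y* = 7412/2228 = 3.33.

(5.51, 3.33)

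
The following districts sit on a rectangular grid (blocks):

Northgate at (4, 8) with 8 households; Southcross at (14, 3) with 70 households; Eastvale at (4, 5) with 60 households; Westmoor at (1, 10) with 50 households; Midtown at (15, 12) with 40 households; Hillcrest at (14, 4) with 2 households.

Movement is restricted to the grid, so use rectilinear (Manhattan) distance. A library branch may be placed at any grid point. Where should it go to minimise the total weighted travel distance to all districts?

(4, 5)

Manhattan distance separates: Σwᵢ(|x−xᵢ|+|y−yᵢ|) = Σwᵢ|x−xᵢ| + Σwᵢ|y−yᵢ|, so x and y are optimised independently as 1-D weighted medians.
Total weight W = 230; half = 115.
x-coordinate, sorted with cumulative weight:
  x=1 (Westmoor, w=50) cum 50
  x=4 (Northgate, w=8) cum 58
  x=4 (Eastvale, w=60) cum 118  ← median
  x=14 (Southcross, w=70) cum 188
  x=14 (Hillcrest, w=2) cum 190
  x=15 (Midtown, w=40) cum 230
⇒ x* = 4
y-coordinate, sorted with cumulative weight:
  y=3 (Southcross, w=70) cum 70
  y=4 (Hillcrest, w=2) cum 72
  y=5 (Eastvale, w=60) cum 132  ← median
  y=8 (Northgate, w=8) cum 140
  y=10 (Westmoor, w=50) cum 190
  y=12 (Midtown, w=40) cum 230
⇒ y* = 5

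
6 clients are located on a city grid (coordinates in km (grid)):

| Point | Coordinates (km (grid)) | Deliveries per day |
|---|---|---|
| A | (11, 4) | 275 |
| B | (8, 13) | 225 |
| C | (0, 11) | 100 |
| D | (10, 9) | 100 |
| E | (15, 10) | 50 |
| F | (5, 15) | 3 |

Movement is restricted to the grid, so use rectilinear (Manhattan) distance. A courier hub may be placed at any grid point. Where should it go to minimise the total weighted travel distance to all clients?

(10, 10)

Manhattan distance separates: Σwᵢ(|x−xᵢ|+|y−yᵢ|) = Σwᵢ|x−xᵢ| + Σwᵢ|y−yᵢ|, so x and y are optimised independently as 1-D weighted medians.
Total weight W = 753; half = 376.5.
x-coordinate, sorted with cumulative weight:
  x=0 (C, w=100) cum 100
  x=5 (F, w=3) cum 103
  x=8 (B, w=225) cum 328
  x=10 (D, w=100) cum 428  ← median
  x=11 (A, w=275) cum 703
  x=15 (E, w=50) cum 753
⇒ x* = 10
y-coordinate, sorted with cumulative weight:
  y=4 (A, w=275) cum 275
  y=9 (D, w=100) cum 375
  y=10 (E, w=50) cum 425  ← median
  y=11 (C, w=100) cum 525
  y=13 (B, w=225) cum 750
  y=15 (F, w=3) cum 753
⇒ y* = 10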